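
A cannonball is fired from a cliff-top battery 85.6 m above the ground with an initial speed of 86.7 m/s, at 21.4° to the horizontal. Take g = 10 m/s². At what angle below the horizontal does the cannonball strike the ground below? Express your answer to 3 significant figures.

v_x = 86.7 cos 21.4° = 80.72 m/s.
At impact |v_y| = √(v_y0² + 2 g h) = √(31.63² + 2×10×85.6) = 52.08 m/s.
Angle below horizontal = arctan(|v_y| / v_x) = arctan(52.08 / 80.72) = 32.8°.

32.8°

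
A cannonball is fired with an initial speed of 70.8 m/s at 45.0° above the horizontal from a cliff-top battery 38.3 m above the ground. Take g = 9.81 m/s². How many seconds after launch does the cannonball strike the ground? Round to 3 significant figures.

Vertical component: v_y = 70.8 sin 45.0° = 50.06 m/s.
Taking up as positive with launch at y = 38.3 m, landing at y = 0: 0 = 38.3 + 50.06 t − ½(9.81) t².
Solving 4.905 t² − 50.06 t − 38.3 = 0 gives t = [50.06 + √(50.06² + 4·4.905·38.3)] / 9.810 = 10.9 s.

10.9 s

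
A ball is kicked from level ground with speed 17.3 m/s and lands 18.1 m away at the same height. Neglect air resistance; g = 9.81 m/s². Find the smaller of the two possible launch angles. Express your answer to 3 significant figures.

Level-ground range: R = v₀² sin(2θ)/g ⇒ sin 2θ = R g / v₀² = 18.1×9.81/17.3² = 0.5933.
2θ = arcsin(0.5933) = 36.39° or 180° − 36.39° = 143.61°.
So θ = 18.2° or θ = 71.8°.

18.2°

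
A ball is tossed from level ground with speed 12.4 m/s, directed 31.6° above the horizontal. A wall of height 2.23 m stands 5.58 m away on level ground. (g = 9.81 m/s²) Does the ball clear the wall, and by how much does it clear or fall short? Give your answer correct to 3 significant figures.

No — it falls 0.166 m short of clearing the wall.

v_x = 12.4 cos 31.6° = 10.56 m/s; v_y0 = 12.4 sin 31.6° = 6.497 m/s.
Time to reach the wall: t = 5.58 / 10.56 = 0.5284 s.
Height at that point: y = 6.497×0.5284 − 4.905×0.5284² = 2.064 m.
That is 2.23 − 2.064 = 0.166 m below the top of the wall, so the ball does not clear it.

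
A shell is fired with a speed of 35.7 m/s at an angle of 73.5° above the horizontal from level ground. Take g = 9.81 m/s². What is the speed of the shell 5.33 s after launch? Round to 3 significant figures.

v_x = 35.7 cos 73.5° = 10.14 m/s (constant).
v_y(t) = 35.7 sin 73.5° − g t = 34.23 − 9.81 × 5.33 = -18.06 m/s.
Speed = √(v_x² + v_y²) = √(102.8 + 326.2) = 20.7 m/s.

20.7 m/s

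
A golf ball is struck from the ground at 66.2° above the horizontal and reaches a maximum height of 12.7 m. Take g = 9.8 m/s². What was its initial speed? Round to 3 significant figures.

At maximum height v_y = 0, so (v₀ sin θ)² = 2 g H.
v₀ sin 66.2° = √(2 × 9.8 × 12.7) = 15.78 m/s.
v₀ = 15.78 / sin 66.2° = 15.78 / 0.9150 = 17.2 m/s.

17.2 m/s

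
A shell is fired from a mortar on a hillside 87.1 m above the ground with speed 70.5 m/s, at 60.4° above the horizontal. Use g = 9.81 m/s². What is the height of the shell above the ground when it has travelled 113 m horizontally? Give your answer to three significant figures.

234 m

v_x = 70.5 cos 60.4° = 34.82 m/s, v_y0 = 70.5 sin 60.4° = 61.30 m/s.
Time to reach x = 113 m: t = x / v_x = 113 / 34.82 = 3.245 s.
y = 87.1 + v_y0 t − ½ g t² = 87.1 + 61.30×3.245 − 4.905×3.245² = 234 m.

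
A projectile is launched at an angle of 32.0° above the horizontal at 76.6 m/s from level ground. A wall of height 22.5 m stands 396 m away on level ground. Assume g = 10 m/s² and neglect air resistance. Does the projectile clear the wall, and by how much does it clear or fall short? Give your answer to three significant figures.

Yes — it clears the wall by 39.1 m.

v_x = 76.6 cos 32.0° = 64.96 m/s; v_y0 = 76.6 sin 32.0° = 40.59 m/s.
Time to reach the wall: t = 396 / 64.96 = 6.096 s.
Height at that point: y = 40.59×6.096 − 5.000×6.096² = 61.63 m.
That is 61.63 − 22.5 = 39.1 m above the top of the wall, so the projectile clears it.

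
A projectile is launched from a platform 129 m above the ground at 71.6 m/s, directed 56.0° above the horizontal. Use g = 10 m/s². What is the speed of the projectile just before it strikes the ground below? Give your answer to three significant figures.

v_x = 71.6 cos 56.0° = 40.04 m/s is unchanged throughout.
For the vertical component, v_y² = v_y0² + 2 g h = (59.36)² + 2×10×129 = 6104, so |v_y| = 78.13 m/s.
Impact speed = √(v_x² + v_y²) = √(1603 + 6104) = 87.8 m/s.

87.8 m/s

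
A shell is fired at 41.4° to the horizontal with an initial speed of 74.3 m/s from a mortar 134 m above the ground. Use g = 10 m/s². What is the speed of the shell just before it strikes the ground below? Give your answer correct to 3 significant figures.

90.6 m/s

v_x = 74.3 cos 41.4° = 55.73 m/s is unchanged throughout.
For the vertical component, v_y² = v_y0² + 2 g h = (49.14)² + 2×10×134 = 5095, so |v_y| = 71.38 m/s.
Impact speed = √(v_x² + v_y²) = √(3106 + 5095) = 90.6 m/s.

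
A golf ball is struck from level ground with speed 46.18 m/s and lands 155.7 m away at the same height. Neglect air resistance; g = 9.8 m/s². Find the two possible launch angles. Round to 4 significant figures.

22.84° and 67.16°

Level-ground range: R = v₀² sin(2θ)/g ⇒ sin 2θ = R g / v₀² = 155.7×9.8/46.18² = 0.7155.
2θ = arcsin(0.7155) = 45.684° or 180° − 45.684° = 134.316°.
So θ = 22.84° or θ = 67.16°.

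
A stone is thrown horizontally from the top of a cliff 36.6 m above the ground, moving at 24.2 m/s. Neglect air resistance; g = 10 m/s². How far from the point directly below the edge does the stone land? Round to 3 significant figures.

65.5 m

Initial vertical velocity is zero, so the fall time comes from h = ½ g t²: t = √(2 × 36.6 / 10) = 2.706 s.
Horizontal motion is uniform at 24.2 m/s, so x = 24.2 × 2.706 = 65.5 m.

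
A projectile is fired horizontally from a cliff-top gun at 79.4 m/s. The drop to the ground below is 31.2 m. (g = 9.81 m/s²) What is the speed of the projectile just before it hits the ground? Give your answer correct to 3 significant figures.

83.2 m/s

Fall time: t = √(2 × 31.2 / 9.81) = 2.522 s.
At impact: v_x = 79.4 m/s (unchanged), v_y = g t = 9.81 × 2.522 = 24.74 m/s.
Speed = √(v_x² + v_y²) = √(6304 + 612.1) = 83.2 m/s.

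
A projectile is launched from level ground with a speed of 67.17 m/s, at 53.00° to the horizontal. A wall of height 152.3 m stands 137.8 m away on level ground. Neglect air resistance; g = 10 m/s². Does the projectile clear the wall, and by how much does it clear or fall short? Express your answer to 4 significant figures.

v_x = 67.17 cos 53.00° = 40.424 m/s; v_y0 = 67.17 sin 53.00° = 53.644 m/s.
Time to reach the wall: t = 137.8 / 40.424 = 3.4089 s.
Height at that point: y = 53.644×3.4089 − 5.000×3.4089² = 124.76 m.
That is 152.3 − 124.76 = 27.54 m below the top of the wall, so the projectile does not clear it.

No — it falls 27.54 m short of clearing the wall.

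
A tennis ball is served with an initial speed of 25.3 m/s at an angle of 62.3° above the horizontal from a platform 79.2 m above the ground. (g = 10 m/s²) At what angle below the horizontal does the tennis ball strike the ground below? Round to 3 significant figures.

v_x = 25.3 cos 62.3° = 11.76 m/s.
At impact |v_y| = √(v_y0² + 2 g h) = √(22.40² + 2×10×79.2) = 45.67 m/s.
Angle below horizontal = arctan(|v_y| / v_x) = arctan(45.67 / 11.76) = 75.6°.

75.6°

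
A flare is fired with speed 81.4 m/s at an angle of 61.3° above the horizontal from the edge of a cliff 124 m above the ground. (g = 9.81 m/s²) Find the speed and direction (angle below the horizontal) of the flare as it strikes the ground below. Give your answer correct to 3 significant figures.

v_x = 81.4 cos 61.3° = 39.09 m/s (constant).
|v_y| at impact = √((71.40)² + 2×9.81×124) = 86.78 m/s.
Speed = √(39.09² + 86.78²) = 95.2 m/s; angle = arctan(86.78/39.09) = 65.8° below horizontal.

95.2 m/s at 65.8° below the horizontal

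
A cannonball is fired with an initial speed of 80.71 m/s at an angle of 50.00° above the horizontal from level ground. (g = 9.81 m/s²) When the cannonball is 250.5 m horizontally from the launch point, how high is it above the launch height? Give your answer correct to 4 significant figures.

184.2 m

v_x = 80.71 cos 50.00° = 51.879 m/s, v_y0 = 80.71 sin 50.00° = 61.827 m/s.
Time to reach x = 250.5 m: t = x / v_x = 250.5 / 51.879 = 4.8285 s.
y = v_y0 t − ½ g t² = 61.827×4.8285 − 4.905×4.8285² = 184.2 m.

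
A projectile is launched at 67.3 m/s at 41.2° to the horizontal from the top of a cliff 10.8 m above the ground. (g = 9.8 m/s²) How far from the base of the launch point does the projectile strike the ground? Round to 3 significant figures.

470 m

Components: v_x = 67.3 cos 41.2° = 50.64 m/s, v_y = 67.3 sin 41.2° = 44.33 m/s.
Vertical: 0 = 10.8 + 44.33 t − ½(9.8) t² ⇒ 4.900 t² − 44.33 t − 10.8 = 0.
t = [44.33 + √(1965 + 211.7)] / 9.800 = 9.284 s.
Horizontal: R = v_x · t = 50.64 × 9.284 = 470 m.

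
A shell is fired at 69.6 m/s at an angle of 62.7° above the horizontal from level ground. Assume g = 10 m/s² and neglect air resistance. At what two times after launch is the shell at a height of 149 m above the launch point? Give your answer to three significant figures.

v_y0 = 69.6 sin 62.7° = 61.85 m/s.
Set y = v_y0 t − ½ g t² = 149: 5.000 t² − 61.85 t + 149 = 0.
t = [61.85 ± √(3825 − 2980)] / 10 = (61.85 ± 29.07) / 10, giving t = 3.28 s or t = 9.09 s.
So the shell is at 149 m at t = 3.28 s (rising) and t = 9.09 s (falling).

3.28 s and 9.09 s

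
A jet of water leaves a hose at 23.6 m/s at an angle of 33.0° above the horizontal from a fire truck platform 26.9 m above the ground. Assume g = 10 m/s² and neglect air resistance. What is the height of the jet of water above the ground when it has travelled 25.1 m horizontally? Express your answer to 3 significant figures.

v_x = 23.6 cos 33.0° = 19.79 m/s, v_y0 = 23.6 sin 33.0° = 12.85 m/s.
Time to reach x = 25.1 m: t = x / v_x = 25.1 / 19.79 = 1.268 s.
y = 26.9 + v_y0 t − ½ g t² = 26.9 + 12.85×1.268 − 5.000×1.268² = 35.2 m.

35.2 m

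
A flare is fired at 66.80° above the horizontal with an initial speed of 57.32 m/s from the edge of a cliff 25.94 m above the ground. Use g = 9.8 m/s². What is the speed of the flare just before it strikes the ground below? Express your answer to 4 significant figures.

61.60 m/s

v_x = 57.32 cos 66.80° = 22.581 m/s is unchanged throughout.
For the vertical component, v_y² = v_y0² + 2 g h = (52.685)² + 2×9.8×25.94 = 3284.1, so |v_y| = 57.307 m/s.
Impact speed = √(v_x² + v_y²) = √(509.90 + 3284.1) = 61.60 m/s.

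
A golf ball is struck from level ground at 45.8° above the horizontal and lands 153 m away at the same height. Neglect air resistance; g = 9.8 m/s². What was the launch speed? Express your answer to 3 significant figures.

On level ground, R = v₀² sin(2θ) / g, so v₀ = √(R g / sin 2θ).
sin(2 × 45.8°) = 0.9996.
v₀ = √(153 × 9.8 / 0.9996) = √1500 = 38.7 m/s.

38.7 m/s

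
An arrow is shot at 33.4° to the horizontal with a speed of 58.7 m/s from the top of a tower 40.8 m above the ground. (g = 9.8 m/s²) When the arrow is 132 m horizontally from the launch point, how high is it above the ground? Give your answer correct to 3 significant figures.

92.3 m

v_x = 58.7 cos 33.4° = 49.01 m/s, v_y0 = 58.7 sin 33.4° = 32.31 m/s.
Time to reach x = 132 m: t = x / v_x = 132 / 49.01 = 2.693 s.
y = 40.8 + v_y0 t − ½ g t² = 40.8 + 32.31×2.693 − 4.900×2.693² = 92.3 m.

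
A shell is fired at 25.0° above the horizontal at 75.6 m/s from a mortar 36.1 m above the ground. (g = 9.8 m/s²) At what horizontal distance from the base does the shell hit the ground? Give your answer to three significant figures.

514 m

Components: v_x = 75.6 cos 25.0° = 68.52 m/s, v_y = 75.6 sin 25.0° = 31.95 m/s.
Vertical: 0 = 36.1 + 31.95 t − ½(9.8) t² ⇒ 4.900 t² − 31.95 t − 36.1 = 0.
t = [31.95 + √(1021 + 707.6)] / 9.800 = 7.503 s.
Horizontal: R = v_x · t = 68.52 × 7.503 = 514 m.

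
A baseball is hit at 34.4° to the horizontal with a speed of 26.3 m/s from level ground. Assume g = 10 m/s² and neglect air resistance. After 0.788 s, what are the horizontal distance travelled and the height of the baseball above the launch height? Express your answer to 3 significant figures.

x = 17.1 m, y = 8.60 m

v_x = 26.3 cos 34.4° = 21.70 m/s; v_y0 = 26.3 sin 34.4° = 14.86 m/s.
x = v_x t = 21.70 × 0.788 = 17.1 m.
y = v_y0 t − ½ g t² = 14.86×0.788 − 5.000×0.788² = 8.60 m.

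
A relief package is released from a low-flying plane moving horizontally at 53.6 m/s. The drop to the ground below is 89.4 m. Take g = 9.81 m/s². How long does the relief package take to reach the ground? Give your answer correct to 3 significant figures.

4.27 s

The horizontal speed doesn't affect the fall. With v_y0 = 0, h = ½ g t².
t = √(2 × 89.4 / 9.81) = √18.23 = 4.27 s.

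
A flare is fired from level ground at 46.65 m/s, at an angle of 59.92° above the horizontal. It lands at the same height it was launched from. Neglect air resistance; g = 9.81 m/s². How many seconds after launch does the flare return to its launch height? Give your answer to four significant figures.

8.230 s

Vertical component: v_y = 46.65 sin 59.92° = 40.367 m/s.
For a projectile landing at launch height, time of flight is t = 2 v_y / g = 2 × 40.367 / 9.81 = 8.230 s.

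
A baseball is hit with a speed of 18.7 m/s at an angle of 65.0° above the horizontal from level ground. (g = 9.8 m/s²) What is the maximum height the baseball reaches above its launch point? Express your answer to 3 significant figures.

Vertical component of launch velocity: v_y = 18.7 sin 65.0° = 16.95 m/s.
At the highest point the vertical velocity is zero, so v_y² = 2 g h_max.
h_max = (16.95)² / (2 × 9.8) = 287.3 / 19.60 = 14.7 m.

14.7 m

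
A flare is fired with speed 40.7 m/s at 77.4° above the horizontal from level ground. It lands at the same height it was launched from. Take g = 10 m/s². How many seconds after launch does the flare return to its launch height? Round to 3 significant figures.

Vertical component: v_y = 40.7 sin 77.4° = 39.72 m/s.
For a projectile landing at launch height, time of flight is t = 2 v_y / g = 2 × 39.72 / 10 = 7.94 s.

7.94 s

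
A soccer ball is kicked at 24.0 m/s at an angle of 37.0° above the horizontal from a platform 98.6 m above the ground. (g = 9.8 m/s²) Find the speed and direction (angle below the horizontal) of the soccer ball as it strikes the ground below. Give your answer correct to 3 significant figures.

v_x = 24.0 cos 37.0° = 19.17 m/s (constant).
|v_y| at impact = √((14.44)² + 2×9.8×98.6) = 46.27 m/s.
Speed = √(19.17² + 46.27²) = 50.1 m/s; angle = arctan(46.27/19.17) = 67.5° below horizontal.

50.1 m/s at 67.5° below the horizontal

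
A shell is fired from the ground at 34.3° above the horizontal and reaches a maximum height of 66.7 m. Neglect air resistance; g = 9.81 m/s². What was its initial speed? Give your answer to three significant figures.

64.2 m/s

At maximum height v_y = 0, so (v₀ sin θ)² = 2 g H.
v₀ sin 34.3° = √(2 × 9.81 × 66.7) = 36.18 m/s.
v₀ = 36.18 / sin 34.3° = 36.18 / 0.5635 = 64.2 m/s.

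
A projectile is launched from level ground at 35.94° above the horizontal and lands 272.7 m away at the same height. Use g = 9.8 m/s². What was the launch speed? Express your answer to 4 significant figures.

On level ground, R = v₀² sin(2θ) / g, so v₀ = √(R g / sin 2θ).
sin(2 × 35.94°) = 0.9504.
v₀ = √(272.7 × 9.8 / 0.9504) = √2811.9 = 53.03 m/s.

53.03 m/s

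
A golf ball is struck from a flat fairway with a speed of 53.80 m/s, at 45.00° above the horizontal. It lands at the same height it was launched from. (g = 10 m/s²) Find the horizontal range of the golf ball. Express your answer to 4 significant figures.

289.4 m

For level ground, R = v₀² sin(2θ) / g.
sin(2 × 45.00°) = sin 90.000° = 1.000.
R = (53.80)² × 1.000 / 10 = 289.4 m.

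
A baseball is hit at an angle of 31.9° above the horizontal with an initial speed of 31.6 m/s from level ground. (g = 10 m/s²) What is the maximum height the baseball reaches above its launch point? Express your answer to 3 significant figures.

Vertical component of launch velocity: v_y = 31.6 sin 31.9° = 16.70 m/s.
At the highest point the vertical velocity is zero, so v_y² = 2 g h_max.
h_max = (16.70)² / (2 × 10) = 278.9 / 20.00 = 13.9 m.

13.9 m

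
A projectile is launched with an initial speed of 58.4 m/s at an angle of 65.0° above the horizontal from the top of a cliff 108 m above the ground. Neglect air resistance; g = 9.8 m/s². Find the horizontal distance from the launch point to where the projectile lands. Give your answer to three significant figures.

Components: v_x = 58.4 cos 65.0° = 24.68 m/s, v_y = 58.4 sin 65.0° = 52.93 m/s.
Vertical: 0 = 108 + 52.93 t − ½(9.8) t² ⇒ 4.900 t² − 52.93 t − 108 = 0.
t = [52.93 + √(2802 + 2117)] / 9.800 = 12.56 s.
Horizontal: R = v_x · t = 24.68 × 12.56 = 310 m.

310 m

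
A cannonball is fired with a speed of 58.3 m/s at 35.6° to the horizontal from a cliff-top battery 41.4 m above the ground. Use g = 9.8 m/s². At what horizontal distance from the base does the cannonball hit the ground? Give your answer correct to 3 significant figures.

378 m

Components: v_x = 58.3 cos 35.6° = 47.40 m/s, v_y = 58.3 sin 35.6° = 33.94 m/s.
Vertical: 0 = 41.4 + 33.94 t − ½(9.8) t² ⇒ 4.900 t² − 33.94 t − 41.4 = 0.
t = [33.94 + √(1152 + 811.4)] / 9.800 = 7.985 s.
Horizontal: R = v_x · t = 47.40 × 7.985 = 378 m.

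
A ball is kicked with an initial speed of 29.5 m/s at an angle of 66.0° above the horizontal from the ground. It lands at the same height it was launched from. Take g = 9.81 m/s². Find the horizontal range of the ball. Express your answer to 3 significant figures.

65.9 m

Components: v_x = 29.5 cos 66.0° = 12.00 m/s, v_y = 29.5 sin 66.0° = 26.95 m/s.
Time of flight (same landing height): t = 2 v_y / g = 2 × 26.95 / 9.81 = 5.494 s.
Range: R = v_x · t = 12.00 × 5.494 = 65.9 m.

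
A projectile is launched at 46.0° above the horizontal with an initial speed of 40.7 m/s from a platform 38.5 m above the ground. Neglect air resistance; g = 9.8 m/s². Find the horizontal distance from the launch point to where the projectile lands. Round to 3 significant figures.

Components: v_x = 40.7 cos 46.0° = 28.27 m/s, v_y = 40.7 sin 46.0° = 29.28 m/s.
Vertical: 0 = 38.5 + 29.28 t − ½(9.8) t² ⇒ 4.900 t² − 29.28 t − 38.5 = 0.
t = [29.28 + √(857.3 + 754.6)] / 9.800 = 7.085 s.
Horizontal: R = v_x · t = 28.27 × 7.085 = 200 m.

200 m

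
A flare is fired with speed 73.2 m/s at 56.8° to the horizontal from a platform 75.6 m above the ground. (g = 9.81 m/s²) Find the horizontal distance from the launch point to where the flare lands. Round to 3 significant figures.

Components: v_x = 73.2 cos 56.8° = 40.08 m/s, v_y = 73.2 sin 56.8° = 61.25 m/s.
Vertical: 0 = 75.6 + 61.25 t − ½(9.81) t² ⇒ 4.905 t² − 61.25 t − 75.6 = 0.
t = [61.25 + √(3752 + 1483)] / 9.810 = 13.62 s.
Horizontal: R = v_x · t = 40.08 × 13.62 = 546 m.

546 m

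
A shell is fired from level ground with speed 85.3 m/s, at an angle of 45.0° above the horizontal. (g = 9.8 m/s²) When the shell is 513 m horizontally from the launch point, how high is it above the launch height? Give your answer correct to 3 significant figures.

v_x = 85.3 cos 45.0° = 60.32 m/s, v_y0 = 85.3 sin 45.0° = 60.32 m/s.
Time to reach x = 513 m: t = x / v_x = 513 / 60.32 = 8.505 s.
y = v_y0 t − ½ g t² = 60.32×8.505 − 4.900×8.505² = 159 m.

159 m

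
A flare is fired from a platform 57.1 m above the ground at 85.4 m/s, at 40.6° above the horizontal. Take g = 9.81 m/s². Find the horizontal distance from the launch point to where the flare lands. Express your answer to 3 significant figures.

Components: v_x = 85.4 cos 40.6° = 64.84 m/s, v_y = 85.4 sin 40.6° = 55.58 m/s.
Vertical: 0 = 57.1 + 55.58 t − ½(9.81) t² ⇒ 4.905 t² − 55.58 t − 57.1 = 0.
t = [55.58 + √(3089 + 1120)] / 9.810 = 12.28 s.
Horizontal: R = v_x · t = 64.84 × 12.28 = 796 m.

796 m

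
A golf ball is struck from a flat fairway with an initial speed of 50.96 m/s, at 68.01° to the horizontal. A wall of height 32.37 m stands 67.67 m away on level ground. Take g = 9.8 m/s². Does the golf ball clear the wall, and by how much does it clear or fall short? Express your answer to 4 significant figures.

Yes — it clears the wall by 73.58 m.

v_x = 50.96 cos 68.01° = 19.082 m/s; v_y0 = 50.96 sin 68.01° = 47.253 m/s.
Time to reach the wall: t = 67.67 / 19.082 = 3.5463 s.
Height at that point: y = 47.253×3.5463 − 4.900×3.5463² = 105.95 m.
That is 105.95 − 32.37 = 73.58 m above the top of the wall, so the golf ball clears it.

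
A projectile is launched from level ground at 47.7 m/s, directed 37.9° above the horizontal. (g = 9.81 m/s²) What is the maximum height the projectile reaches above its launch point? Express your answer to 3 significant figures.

43.8 m

Vertical component of launch velocity: v_y = 47.7 sin 37.9° = 29.30 m/s.
At the highest point the vertical velocity is zero, so v_y² = 2 g h_max.
h_max = (29.30)² / (2 × 9.81) = 858.5 / 19.62 = 43.8 m.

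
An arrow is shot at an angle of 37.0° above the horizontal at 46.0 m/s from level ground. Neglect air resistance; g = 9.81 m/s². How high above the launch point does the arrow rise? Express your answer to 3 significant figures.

Vertical component of launch velocity: v_y = 46.0 sin 37.0° = 27.68 m/s.
At the highest point the vertical velocity is zero, so v_y² = 2 g h_max.
h_max = (27.68)² / (2 × 9.81) = 766.2 / 19.62 = 39.1 m.

39.1 m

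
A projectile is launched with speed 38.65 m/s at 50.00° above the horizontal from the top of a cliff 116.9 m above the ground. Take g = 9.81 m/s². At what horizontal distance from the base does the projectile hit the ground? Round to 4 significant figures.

Components: v_x = 38.65 cos 50.00° = 24.844 m/s, v_y = 38.65 sin 50.00° = 29.608 m/s.
Vertical: 0 = 116.9 + 29.608 t − ½(9.81) t² ⇒ 4.905 t² − 29.608 t − 116.9 = 0.
t = [29.608 + √(876.63 + 2293.6)] / 9.810 = 8.7577 s.
Horizontal: R = v_x · t = 24.844 × 8.7577 = 217.6 m.

217.6 m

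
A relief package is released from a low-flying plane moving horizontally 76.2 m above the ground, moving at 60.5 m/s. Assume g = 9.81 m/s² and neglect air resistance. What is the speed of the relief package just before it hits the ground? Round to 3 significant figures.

71.8 m/s

Fall time: t = √(2 × 76.2 / 9.81) = 3.941 s.
At impact: v_x = 60.5 m/s (unchanged), v_y = g t = 9.81 × 3.941 = 38.66 m/s.
Speed = √(v_x² + v_y²) = √(3660 + 1495) = 71.8 m/s.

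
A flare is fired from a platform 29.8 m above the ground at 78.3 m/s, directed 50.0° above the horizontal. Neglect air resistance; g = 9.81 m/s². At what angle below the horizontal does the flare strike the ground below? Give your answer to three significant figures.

v_x = 78.3 cos 50.0° = 50.33 m/s.
At impact |v_y| = √(v_y0² + 2 g h) = √(59.98² + 2×9.81×29.8) = 64.67 m/s.
Angle below horizontal = arctan(|v_y| / v_x) = arctan(64.67 / 50.33) = 52.1°.

52.1°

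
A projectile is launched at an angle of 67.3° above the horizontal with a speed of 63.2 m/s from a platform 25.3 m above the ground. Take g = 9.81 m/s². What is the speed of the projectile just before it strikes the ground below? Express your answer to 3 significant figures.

v_x = 63.2 cos 67.3° = 24.39 m/s is unchanged throughout.
For the vertical component, v_y² = v_y0² + 2 g h = (58.30)² + 2×9.81×25.3 = 3895, so |v_y| = 62.41 m/s.
Impact speed = √(v_x² + v_y²) = √(594.9 + 3895) = 67.0 m/s.

67.0 m/s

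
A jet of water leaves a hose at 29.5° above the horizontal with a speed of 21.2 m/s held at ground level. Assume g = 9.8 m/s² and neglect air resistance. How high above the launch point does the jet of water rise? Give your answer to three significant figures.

5.56 m

Vertical component of launch velocity: v_y = 21.2 sin 29.5° = 10.44 m/s.
At the highest point the vertical velocity is zero, so v_y² = 2 g h_max.
h_max = (10.44)² / (2 × 9.8) = 109.0 / 19.60 = 5.56 m.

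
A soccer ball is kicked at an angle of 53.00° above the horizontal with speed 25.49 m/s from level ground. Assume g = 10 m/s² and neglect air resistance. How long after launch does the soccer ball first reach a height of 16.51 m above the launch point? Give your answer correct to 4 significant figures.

1.118 s

v_y0 = 25.49 sin 53.00° = 20.357 m/s.
Set y = v_y0 t − ½ g t² = 16.51: 5.000 t² − 20.357 t + 16.51 = 0.
t = [20.357 ± √(414.41 − 330.20)] / 10 = (20.357 ± 9.1766) / 10, giving t = 1.118 s or t = 2.953 s.
The soccer ball is on the way up at the first time, so t = 1.118 s.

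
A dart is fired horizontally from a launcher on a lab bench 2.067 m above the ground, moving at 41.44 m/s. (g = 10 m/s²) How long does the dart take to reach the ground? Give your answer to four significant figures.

The horizontal speed doesn't affect the fall. With v_y0 = 0, h = ½ g t².
t = √(2 × 2.067 / 10) = √0.41340 = 0.6430 s.

0.6430 s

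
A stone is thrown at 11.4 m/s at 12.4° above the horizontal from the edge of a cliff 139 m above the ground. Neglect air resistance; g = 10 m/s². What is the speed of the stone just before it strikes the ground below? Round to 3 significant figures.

v_x = 11.4 cos 12.4° = 11.13 m/s is unchanged throughout.
For the vertical component, v_y² = v_y0² + 2 g h = (2.448)² + 2×10×139 = 2786, so |v_y| = 52.78 m/s.
Impact speed = √(v_x² + v_y²) = √(123.9 + 2786) = 53.9 m/s.

53.9 m/s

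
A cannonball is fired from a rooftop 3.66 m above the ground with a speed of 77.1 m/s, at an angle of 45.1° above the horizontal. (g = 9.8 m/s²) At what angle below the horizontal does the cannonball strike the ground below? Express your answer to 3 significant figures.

v_x = 77.1 cos 45.1° = 54.42 m/s.
At impact |v_y| = √(v_y0² + 2 g h) = √(54.61² + 2×9.8×3.66) = 55.26 m/s.
Angle below horizontal = arctan(|v_y| / v_x) = arctan(55.26 / 54.42) = 45.4°.

45.4°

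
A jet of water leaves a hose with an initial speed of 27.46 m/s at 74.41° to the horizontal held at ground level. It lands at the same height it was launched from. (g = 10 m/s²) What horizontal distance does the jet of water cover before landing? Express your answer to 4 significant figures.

For level ground, R = v₀² sin(2θ) / g.
sin(2 × 74.41°) = sin 148.82° = 0.5177.
R = (27.46)² × 0.5177 / 10 = 39.04 m.

39.04 m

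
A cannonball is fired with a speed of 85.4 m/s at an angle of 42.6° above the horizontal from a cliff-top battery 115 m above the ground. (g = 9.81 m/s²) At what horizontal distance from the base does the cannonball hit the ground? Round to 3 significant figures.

Components: v_x = 85.4 cos 42.6° = 62.86 m/s, v_y = 85.4 sin 42.6° = 57.81 m/s.
Vertical: 0 = 115 + 57.81 t − ½(9.81) t² ⇒ 4.905 t² − 57.81 t − 115 = 0.
t = [57.81 + √(3342 + 2256)] / 9.810 = 13.52 s.
Horizontal: R = v_x · t = 62.86 × 13.52 = 850 m.

850 m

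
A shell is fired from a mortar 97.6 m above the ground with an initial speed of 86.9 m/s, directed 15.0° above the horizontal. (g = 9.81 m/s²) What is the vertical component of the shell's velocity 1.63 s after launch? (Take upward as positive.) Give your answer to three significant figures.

6.50 m/s

Initial vertical component: v_y0 = 86.9 sin 15.0° = 22.49 m/s.
v_y(t) = v_y0 − g t = 22.49 − 9.81 × 1.63 = 6.50 m/s.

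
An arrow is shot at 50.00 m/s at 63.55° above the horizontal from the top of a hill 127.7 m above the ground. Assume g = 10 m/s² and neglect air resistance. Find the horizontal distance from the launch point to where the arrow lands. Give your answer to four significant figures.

Components: v_x = 50.00 cos 63.55° = 22.271 m/s, v_y = 50.00 sin 63.55° = 44.766 m/s.
Vertical: 0 = 127.7 + 44.766 t − ½(10) t² ⇒ 5.000 t² − 44.766 t − 127.7 = 0.
t = [44.766 + √(2004.0 + 2554.0)] / 10.00 = 11.228 s.
Horizontal: R = v_x · t = 22.271 × 11.228 = 250.1 m.

250.1 m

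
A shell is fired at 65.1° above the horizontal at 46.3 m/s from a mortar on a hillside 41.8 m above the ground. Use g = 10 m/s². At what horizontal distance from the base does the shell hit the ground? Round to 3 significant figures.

181 m

Components: v_x = 46.3 cos 65.1° = 19.49 m/s, v_y = 46.3 sin 65.1° = 42.00 m/s.
Vertical: 0 = 41.8 + 42.00 t − ½(10) t² ⇒ 5.000 t² − 42.00 t − 41.8 = 0.
t = [42.00 + √(1764 + 836.0)] / 10.00 = 9.299 s.
Horizontal: R = v_x · t = 19.49 × 9.299 = 181 m.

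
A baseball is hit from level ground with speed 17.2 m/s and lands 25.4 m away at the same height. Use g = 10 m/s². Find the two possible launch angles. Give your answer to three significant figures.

Level-ground range: R = v₀² sin(2θ)/g ⇒ sin 2θ = R g / v₀² = 25.4×10/17.2² = 0.8586.
2θ = arcsin(0.8586) = 59.16° or 180° − 59.16° = 120.84°.
So θ = 29.6° or θ = 60.4°.

29.6° and 60.4°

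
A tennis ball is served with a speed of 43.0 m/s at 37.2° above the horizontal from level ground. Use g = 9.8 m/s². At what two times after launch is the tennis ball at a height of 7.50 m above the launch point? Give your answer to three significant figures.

v_y0 = 43.0 sin 37.2° = 26.00 m/s.
Set y = v_y0 t − ½ g t² = 7.50: 4.900 t² − 26.00 t + 7.50 = 0.
t = [26.00 ± √(676.0 − 147.0)] / 9.8 = (26.00 ± 23.00) / 9.8, giving t = 0.306 s or t = 5.00 s.
So the tennis ball is at 7.50 m at t = 0.306 s (rising) and t = 5.00 s (falling).

0.306 s and 5.00 s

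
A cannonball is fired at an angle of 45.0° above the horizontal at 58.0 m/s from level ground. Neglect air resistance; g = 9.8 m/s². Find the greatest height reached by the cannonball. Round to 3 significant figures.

Vertical component of launch velocity: v_y = 58.0 sin 45.0° = 41.01 m/s.
At the highest point the vertical velocity is zero, so v_y² = 2 g h_max.
h_max = (41.01)² / (2 × 9.8) = 1682 / 19.60 = 85.8 m.

85.8 m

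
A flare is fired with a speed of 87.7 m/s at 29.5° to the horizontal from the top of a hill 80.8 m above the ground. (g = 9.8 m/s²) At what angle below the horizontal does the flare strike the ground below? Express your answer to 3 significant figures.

v_x = 87.7 cos 29.5° = 76.33 m/s.
At impact |v_y| = √(v_y0² + 2 g h) = √(43.19² + 2×9.8×80.8) = 58.73 m/s.
Angle below horizontal = arctan(|v_y| / v_x) = arctan(58.73 / 76.33) = 37.6°.

37.6°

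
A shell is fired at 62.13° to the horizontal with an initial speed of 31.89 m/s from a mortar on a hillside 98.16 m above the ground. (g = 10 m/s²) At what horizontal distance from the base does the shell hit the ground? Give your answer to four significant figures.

Components: v_x = 31.89 cos 62.13° = 14.908 m/s, v_y = 31.89 sin 62.13° = 28.191 m/s.
Vertical: 0 = 98.16 + 28.191 t − ½(10) t² ⇒ 5.000 t² − 28.191 t − 98.16 = 0.
t = [28.191 + √(794.73 + 1963.2)] / 10.00 = 8.0707 s.
Horizontal: R = v_x · t = 14.908 × 8.0707 = 120.3 m.

120.3 m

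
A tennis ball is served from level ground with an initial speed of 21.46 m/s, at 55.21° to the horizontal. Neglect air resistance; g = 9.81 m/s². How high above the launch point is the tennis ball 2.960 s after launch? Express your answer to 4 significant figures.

9.191 m

v_y0 = 21.46 sin 55.21° = 17.624 m/s.
y(t) = v_y0 t − ½ g t² = 17.624×2.960 − 4.905×2.960² = 9.191 m.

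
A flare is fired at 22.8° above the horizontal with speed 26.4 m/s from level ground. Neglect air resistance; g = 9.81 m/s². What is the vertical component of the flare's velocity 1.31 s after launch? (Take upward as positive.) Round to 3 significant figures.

Initial vertical component: v_y0 = 26.4 sin 22.8° = 10.23 m/s.
v_y(t) = v_y0 − g t = 10.23 − 9.81 × 1.31 = -2.62 m/s.

-2.62 m/s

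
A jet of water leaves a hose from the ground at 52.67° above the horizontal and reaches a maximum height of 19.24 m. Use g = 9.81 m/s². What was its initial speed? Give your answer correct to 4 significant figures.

24.43 m/s

At maximum height v_y = 0, so (v₀ sin θ)² = 2 g H.
v₀ sin 52.67° = √(2 × 9.81 × 19.24) = 19.429 m/s.
v₀ = 19.429 / sin 52.67° = 19.429 / 0.7952 = 24.43 m/s.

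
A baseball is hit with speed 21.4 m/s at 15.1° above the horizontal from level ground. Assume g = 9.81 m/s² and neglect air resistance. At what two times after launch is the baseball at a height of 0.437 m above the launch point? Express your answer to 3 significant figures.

0.0847 s and 1.05 s

v_y0 = 21.4 sin 15.1° = 5.575 m/s.
Set y = v_y0 t − ½ g t² = 0.437: 4.905 t² − 5.575 t + 0.437 = 0.
t = [5.575 ± √(31.08 − 8.574)] / 9.81 = (5.575 ± 4.744) / 9.81, giving t = 0.0847 s or t = 1.05 s.
So the baseball is at 0.437 m at t = 0.0847 s (rising) and t = 1.05 s (falling).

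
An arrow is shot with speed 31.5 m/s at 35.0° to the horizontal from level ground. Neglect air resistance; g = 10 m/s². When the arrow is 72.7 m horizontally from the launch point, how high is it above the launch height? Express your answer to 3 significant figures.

v_x = 31.5 cos 35.0° = 25.80 m/s, v_y0 = 31.5 sin 35.0° = 18.07 m/s.
Time to reach x = 72.7 m: t = x / v_x = 72.7 / 25.80 = 2.818 s.
y = v_y0 t − ½ g t² = 18.07×2.818 − 5.000×2.818² = 11.2 m.

11.2 m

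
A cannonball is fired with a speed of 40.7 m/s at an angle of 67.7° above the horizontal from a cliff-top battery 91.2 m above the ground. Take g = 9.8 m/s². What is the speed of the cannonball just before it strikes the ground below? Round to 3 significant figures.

v_x = 40.7 cos 67.7° = 15.44 m/s is unchanged throughout.
For the vertical component, v_y² = v_y0² + 2 g h = (37.66)² + 2×9.8×91.2 = 3206, so |v_y| = 56.62 m/s.
Impact speed = √(v_x² + v_y²) = √(238.4 + 3206) = 58.7 m/s.

58.7 m/s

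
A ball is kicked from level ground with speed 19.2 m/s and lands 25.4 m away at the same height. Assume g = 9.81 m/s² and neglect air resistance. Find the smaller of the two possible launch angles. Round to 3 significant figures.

21.3°

Level-ground range: R = v₀² sin(2θ)/g ⇒ sin 2θ = R g / v₀² = 25.4×9.81/19.2² = 0.6759.
2θ = arcsin(0.6759) = 42.52° or 180° − 42.52° = 137.48°.
So θ = 21.3° or θ = 68.7°.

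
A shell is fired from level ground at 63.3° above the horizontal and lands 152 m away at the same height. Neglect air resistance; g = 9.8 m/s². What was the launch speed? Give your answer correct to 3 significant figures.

On level ground, R = v₀² sin(2θ) / g, so v₀ = √(R g / sin 2θ).
sin(2 × 63.3°) = 0.8028.
v₀ = √(152 × 9.8 / 0.8028) = √1856 = 43.1 m/s.

43.1 m/s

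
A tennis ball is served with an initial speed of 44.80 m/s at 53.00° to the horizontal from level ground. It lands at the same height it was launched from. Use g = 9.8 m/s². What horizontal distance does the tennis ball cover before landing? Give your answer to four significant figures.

For level ground, R = v₀² sin(2θ) / g.
sin(2 × 53.00°) = sin 106.00° = 0.9613.
R = (44.80)² × 0.9613 / 9.8 = 196.9 m.

196.9 m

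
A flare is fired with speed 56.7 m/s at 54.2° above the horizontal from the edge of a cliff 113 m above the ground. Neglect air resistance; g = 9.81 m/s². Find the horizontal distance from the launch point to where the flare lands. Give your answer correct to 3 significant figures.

378 m

Components: v_x = 56.7 cos 54.2° = 33.17 m/s, v_y = 56.7 sin 54.2° = 45.99 m/s.
Vertical: 0 = 113 + 45.99 t − ½(9.81) t² ⇒ 4.905 t² − 45.99 t − 113 = 0.
t = [45.99 + √(2115 + 2217)] / 9.810 = 11.40 s.
Horizontal: R = v_x · t = 33.17 × 11.40 = 378 m.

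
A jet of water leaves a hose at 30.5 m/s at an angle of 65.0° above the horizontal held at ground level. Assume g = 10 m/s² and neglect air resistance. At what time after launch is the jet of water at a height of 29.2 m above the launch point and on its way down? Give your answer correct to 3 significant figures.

v_y0 = 30.5 sin 65.0° = 27.64 m/s.
Set y = v_y0 t − ½ g t² = 29.2: 5.000 t² − 27.64 t + 29.2 = 0.
t = [27.64 ± √(764.0 − 584.0)] / 10 = (27.64 ± 13.42) / 10, giving t = 1.42 s or t = 4.11 s.
On the way down corresponds to the larger root: t = 4.11 s.

4.11 s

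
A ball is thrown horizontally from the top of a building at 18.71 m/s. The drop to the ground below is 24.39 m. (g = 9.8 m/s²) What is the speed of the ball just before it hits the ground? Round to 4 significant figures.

28.78 m/s

Fall time: t = √(2 × 24.39 / 9.8) = 2.2310 s.
At impact: v_x = 18.71 m/s (unchanged), v_y = g t = 9.8 × 2.2310 = 21.864 m/s.
Speed = √(v_x² + v_y²) = √(350.06 + 478.03) = 28.78 m/s.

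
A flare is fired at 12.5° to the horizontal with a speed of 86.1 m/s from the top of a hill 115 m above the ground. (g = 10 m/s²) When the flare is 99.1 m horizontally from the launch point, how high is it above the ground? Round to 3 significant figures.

130 m

v_x = 86.1 cos 12.5° = 84.06 m/s, v_y0 = 86.1 sin 12.5° = 18.64 m/s.
Time to reach x = 99.1 m: t = x / v_x = 99.1 / 84.06 = 1.179 s.
y = 115 + v_y0 t − ½ g t² = 115 + 18.64×1.179 − 5.000×1.179² = 130 m.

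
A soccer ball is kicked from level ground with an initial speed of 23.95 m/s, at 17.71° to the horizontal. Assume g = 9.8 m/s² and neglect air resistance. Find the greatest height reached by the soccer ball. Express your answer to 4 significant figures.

Vertical component of launch velocity: v_y = 23.95 sin 17.71° = 7.2856 m/s.
At the highest point the vertical velocity is zero, so v_y² = 2 g h_max.
h_max = (7.2856)² / (2 × 9.8) = 53.080 / 19.60 = 2.708 m.

2.708 m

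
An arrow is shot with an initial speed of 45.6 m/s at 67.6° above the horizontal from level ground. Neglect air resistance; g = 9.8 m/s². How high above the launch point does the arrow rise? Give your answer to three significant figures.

90.7 m

Vertical component of launch velocity: v_y = 45.6 sin 67.6° = 42.16 m/s.
At the highest point the vertical velocity is zero, so v_y² = 2 g h_max.
h_max = (42.16)² / (2 × 9.8) = 1777 / 19.60 = 90.7 m.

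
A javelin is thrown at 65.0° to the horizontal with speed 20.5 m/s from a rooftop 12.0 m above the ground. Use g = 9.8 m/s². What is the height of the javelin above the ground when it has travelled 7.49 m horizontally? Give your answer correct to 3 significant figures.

24.4 m

v_x = 20.5 cos 65.0° = 8.664 m/s, v_y0 = 20.5 sin 65.0° = 18.58 m/s.
Time to reach x = 7.49 m: t = x / v_x = 7.49 / 8.664 = 0.8645 s.
y = 12.0 + v_y0 t − ½ g t² = 12.0 + 18.58×0.8645 − 4.900×0.8645² = 24.4 m.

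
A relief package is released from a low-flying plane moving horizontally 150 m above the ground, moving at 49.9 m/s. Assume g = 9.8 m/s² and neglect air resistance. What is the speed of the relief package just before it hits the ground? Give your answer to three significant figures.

73.7 m/s

Fall time: t = √(2 × 150 / 9.8) = 5.533 s.
At impact: v_x = 49.9 m/s (unchanged), v_y = g t = 9.8 × 5.533 = 54.22 m/s.
Speed = √(v_x² + v_y²) = √(2490 + 2940) = 73.7 m/s.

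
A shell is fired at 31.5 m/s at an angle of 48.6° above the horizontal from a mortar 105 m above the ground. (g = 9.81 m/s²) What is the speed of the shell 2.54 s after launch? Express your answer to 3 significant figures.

20.9 m/s

v_x = 31.5 cos 48.6° = 20.83 m/s (constant).
v_y(t) = 31.5 sin 48.6° − g t = 23.63 − 9.81 × 2.54 = -1.287 m/s.
Speed = √(v_x² + v_y²) = √(433.9 + 1.656) = 20.9 m/s.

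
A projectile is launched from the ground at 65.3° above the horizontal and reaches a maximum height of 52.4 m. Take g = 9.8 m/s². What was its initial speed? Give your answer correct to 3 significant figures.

35.3 m/s

At maximum height v_y = 0, so (v₀ sin θ)² = 2 g H.
v₀ sin 65.3° = √(2 × 9.8 × 52.4) = 32.05 m/s.
v₀ = 32.05 / sin 65.3° = 32.05 / 0.9085 = 35.3 m/s.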